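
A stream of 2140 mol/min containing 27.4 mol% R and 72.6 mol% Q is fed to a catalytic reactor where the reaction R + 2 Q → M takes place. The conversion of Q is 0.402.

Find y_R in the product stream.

Q reacted = 0.402 × 1554 = 624.6 mol/min; ν_Q = −2, so ξ = 624.6/2 = 312.3 mol/min.
Outlet amounts (n = n₀ + ν ξ):
  R: 586.4 − 1(312.3) = 274.1
  Q: 1554 − 2(312.3) = 929.1
  M: 0 + 1(312.3) = 312.3
Total out = 1515 mol/min; y_R = 274.1 / 1515 = 0.1809.

0.181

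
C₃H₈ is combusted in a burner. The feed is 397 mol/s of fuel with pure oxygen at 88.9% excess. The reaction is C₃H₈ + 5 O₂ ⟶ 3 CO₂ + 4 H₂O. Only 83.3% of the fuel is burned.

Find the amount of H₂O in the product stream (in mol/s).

1320 mol/s

Stoichiometric O₂ = 5 × 397 = 1985 mol/s; O₂ fed = 1985 × 1.889 = 3750 mol/s.
Fuel reacted = 0.833 × 397 → ξ = 330.7 mol/s.
Outlet (n = n₀ + ν ξ):
  C₃H₈: 397 − 1(330.7) = 66.3
  O₂: 3750 − 5(330.7) = 2096
  CO₂: 0 + 3(330.7) = 992.1
  H₂O: 0 + 4(330.7) = 1323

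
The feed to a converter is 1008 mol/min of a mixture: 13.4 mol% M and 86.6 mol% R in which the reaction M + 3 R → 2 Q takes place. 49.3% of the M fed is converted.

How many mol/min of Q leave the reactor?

M reacted = 0.493 × 135.1 = 66.59 mol/min; ν_M = −1, so ξ = 66.59/1 = 66.59 mol/min.
Outlet amounts (n = n₀ + ν ξ):
  M: 135.1 − 1(66.59) = 68.48
  R: 872.9 − 3(66.59) = 673.2
  Q: 0 + 2(66.59) = 133.2

133 mol/min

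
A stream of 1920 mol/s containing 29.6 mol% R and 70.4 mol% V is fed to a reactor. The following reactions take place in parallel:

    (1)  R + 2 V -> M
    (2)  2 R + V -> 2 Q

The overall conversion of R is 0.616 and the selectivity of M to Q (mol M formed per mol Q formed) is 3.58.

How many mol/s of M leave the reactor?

274 mol/s

Conversion of R: R consumed = 0.616 × 568.3 = 350.1 mol/s = 1ξ₁ + 2ξ₂.
Selectivity: 1ξ₁ / (2ξ₂) = 3.58 → ξ₁ = 7.16 ξ₂.
Substitute: (1·7.16 + 2) ξ₂ = 350.1 → ξ₂ = 38.22 mol/s, ξ₁ = 273.6 mol/s.
Outlet amounts (n = n₀ + Σ ν·ξ):
  R: 568.3 − 1(273.6) − 2(38.22) = 218.2
  V: 1352 − 2(273.6) − 1(38.22) = 766.2
  M: 0 + 1(273.6) = 273.6
  Q: 0 + 2(38.22) = 76.44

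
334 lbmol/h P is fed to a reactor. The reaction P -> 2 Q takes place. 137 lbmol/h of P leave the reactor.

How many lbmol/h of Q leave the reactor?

394 lbmol/h

For P: n = n₀ − 1ξ → 137 = 334 − 1ξ, giving ξ = 197 lbmol/h.
Outlet amounts (n = n₀ + ν ξ):
  P: 334 − 1(197) = 137
  Q: 0 + 2(197) = 394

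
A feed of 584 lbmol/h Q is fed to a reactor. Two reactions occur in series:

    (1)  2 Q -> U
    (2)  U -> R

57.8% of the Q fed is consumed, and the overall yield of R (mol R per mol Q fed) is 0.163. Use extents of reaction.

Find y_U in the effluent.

0.177

Conversion of Q: Q consumed = 2ξ₁ = 0.578 × 584 → ξ₁ = 168.8 lbmol/h.
Yield of R: 1ξ₂ / 584 = 0.163 → ξ₂ = 95.19 lbmol/h.
Outlet amounts (n = n₀ + Σ ν·ξ):
  Q: 584 − 2(168.8) = 246.4
  U: 0 + 1(168.8) − 1(95.19) = 73.58
  R: 0 + 1(95.19) = 95.19
Total out = 415.2 lbmol/h; y_U = 73.58 / 415.2 = 0.1772.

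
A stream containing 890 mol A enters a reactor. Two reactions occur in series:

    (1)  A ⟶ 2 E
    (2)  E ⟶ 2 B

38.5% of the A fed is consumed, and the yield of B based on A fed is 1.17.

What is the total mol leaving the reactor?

Conversion of A: A consumed = 1ξ₁ = 0.385 × 890 → ξ₁ = 342.7 mol.
Yield of B: 2ξ₂ / 890 = 1.17 → ξ₂ = 520.6 mol.
Outlet amounts (n = n₀ + Σ ν·ξ):
  A: 890 − 1(342.7) = 547.3
  E: 0 + 2(342.7) − 1(520.6) = 164.7
  B: 0 + 2(520.6) = 1041
Total out = 547.3 + 164.7 + 1041 = 1753 mol.

1750 mol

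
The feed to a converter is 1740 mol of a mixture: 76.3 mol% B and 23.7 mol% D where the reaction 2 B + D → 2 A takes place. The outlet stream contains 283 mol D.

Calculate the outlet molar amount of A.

259 mol

For D: n = n₀ − 1ξ → 283 = 412.4 − 1ξ, giving ξ = 129.4 mol.
Outlet amounts (n = n₀ + ν ξ):
  B: 1328 − 2(129.4) = 1069
  D: 412.4 − 1(129.4) = 283
  A: 0 + 2(129.4) = 258.8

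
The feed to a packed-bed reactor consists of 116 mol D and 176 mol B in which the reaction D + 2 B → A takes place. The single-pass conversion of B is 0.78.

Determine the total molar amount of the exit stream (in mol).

155 mol

B reacted = 0.78 × 176 = 137.3 mol; ν_B = −2, so ξ = 137.3/2 = 68.64 mol.
Outlet amounts (n = n₀ + ν ξ):
  D: 116 − 1(68.64) = 47.36
  B: 176 − 2(68.64) = 38.72
  A: 0 + 1(68.64) = 68.64
Total out = 47.36 + 38.72 + 68.64 = 154.7 mol.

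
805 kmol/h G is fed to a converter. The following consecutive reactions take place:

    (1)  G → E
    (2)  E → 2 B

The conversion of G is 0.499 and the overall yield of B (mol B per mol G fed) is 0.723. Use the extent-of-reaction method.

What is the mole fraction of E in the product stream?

0.101

Conversion of G: G consumed = 1ξ₁ = 0.499 × 805 → ξ₁ = 401.7 kmol/h.
Yield of B: 2ξ₂ / 805 = 0.723 → ξ₂ = 291 kmol/h.
Outlet amounts (n = n₀ + Σ ν·ξ):
  G: 805 − 1(401.7) = 403.3
  E: 0 + 1(401.7) − 1(291) = 110.7
  B: 0 + 2(291) = 582
Total out = 1096 kmol/h; y_E = 110.7 / 1096 = 0.101.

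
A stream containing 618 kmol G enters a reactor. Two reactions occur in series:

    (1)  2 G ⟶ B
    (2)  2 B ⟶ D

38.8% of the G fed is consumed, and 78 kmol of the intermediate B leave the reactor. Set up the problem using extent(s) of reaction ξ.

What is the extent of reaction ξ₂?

ξ₂ = 20.9 kmol

Conversion of G: G consumed = 2ξ₁ = 0.388 × 618 → ξ₁ = 119.9 kmol.
B balance: n_B = 0 + 1ξ₁ − 2ξ₂ = 78 → ξ₂ = (1·119.9 − 78)/2 = 20.95 kmol.
Outlet amounts (n = n₀ + Σ ν·ξ):
  G: 618 − 2(119.9) = 378.2
  B: 0 + 1(119.9) − 2(20.95) = 78
  D: 0 + 1(20.95) = 20.95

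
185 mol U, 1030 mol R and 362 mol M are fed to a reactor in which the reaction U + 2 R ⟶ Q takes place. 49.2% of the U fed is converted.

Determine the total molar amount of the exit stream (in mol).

U reacted = 0.492 × 185 = 91.02 mol; ν_U = −1, so ξ = 91.02/1 = 91.02 mol.
Outlet amounts (n = n₀ + ν ξ):
  U: 185 − 1(91.02) = 93.98
  R: 1030 − 2(91.02) = 848
  Q: 0 + 1(91.02) = 91.02
  M: 362 (inert)
Total out = 93.98 + 848 + 91.02 + 362 = 1395 mol.

1390 mol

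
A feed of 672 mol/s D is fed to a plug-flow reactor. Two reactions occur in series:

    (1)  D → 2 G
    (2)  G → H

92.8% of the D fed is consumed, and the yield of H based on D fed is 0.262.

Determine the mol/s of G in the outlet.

Conversion of D: D consumed = 1ξ₁ = 0.928 × 672 → ξ₁ = 623.6 mol/s.
Yield of H: 1ξ₂ / 672 = 0.262 → ξ₂ = 176.1 mol/s.
Outlet amounts (n = n₀ + Σ ν·ξ):
  D: 672 − 1(623.6) = 48.38
  G: 0 + 2(623.6) − 1(176.1) = 1071
  H: 0 + 1(176.1) = 176.1

1070 mol/s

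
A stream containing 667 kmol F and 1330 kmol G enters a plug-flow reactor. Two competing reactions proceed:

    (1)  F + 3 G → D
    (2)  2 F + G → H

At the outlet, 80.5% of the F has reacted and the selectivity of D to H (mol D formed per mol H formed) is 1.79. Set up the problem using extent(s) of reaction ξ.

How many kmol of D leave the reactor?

254 kmol

Conversion of F: F consumed = 0.805 × 667 = 536.9 kmol = 1ξ₁ + 2ξ₂.
Selectivity: 1ξ₁ / (1ξ₂) = 1.79 → ξ₁ = 1.79 ξ₂.
Substitute: (1·1.79 + 2) ξ₂ = 536.9 → ξ₂ = 141.7 kmol, ξ₁ = 253.6 kmol.
Outlet amounts (n = n₀ + Σ ν·ξ):
  F: 667 − 1(253.6) − 2(141.7) = 130.1
  G: 1330 − 3(253.6) − 1(141.7) = 427.6
  D: 0 + 1(253.6) = 253.6
  H: 0 + 1(141.7) = 141.7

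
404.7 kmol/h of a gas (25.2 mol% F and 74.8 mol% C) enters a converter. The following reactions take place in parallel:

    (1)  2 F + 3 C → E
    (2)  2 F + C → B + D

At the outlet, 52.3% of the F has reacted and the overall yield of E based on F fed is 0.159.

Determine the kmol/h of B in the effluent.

10.5 kmol/h

Yield of E: 1ξ₁ / 102 = 0.159 → ξ₁ = 16.22 kmol/h.
Conversion of F: 2ξ₁ + 2ξ₂ = 0.523 × 102 = 53.34 → ξ₂ = 10.45 kmol/h.
Outlet amounts (n = n₀ + Σ ν·ξ):
  F: 102 − 2(16.22) − 2(10.45) = 48.65
  C: 302.7 − 3(16.22) − 1(10.45) = 243.6
  E: 0 + 1(16.22) = 16.22
  B: 0 + 1(10.45) = 10.45
  D: 0 + 1(10.45) = 10.45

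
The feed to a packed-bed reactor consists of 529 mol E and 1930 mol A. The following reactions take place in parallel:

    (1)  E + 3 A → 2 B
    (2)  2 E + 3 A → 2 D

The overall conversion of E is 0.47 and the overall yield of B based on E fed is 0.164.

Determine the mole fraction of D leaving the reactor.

0.0994

Yield of B: 2ξ₁ / 529 = 0.164 → ξ₁ = 43.38 mol.
Conversion of E: 1ξ₁ + 2ξ₂ = 0.47 × 529 = 248.6 → ξ₂ = 102.6 mol.
Outlet amounts (n = n₀ + Σ ν·ξ):
  E: 529 − 1(43.38) − 2(102.6) = 280.4
  A: 1930 − 3(43.38) − 3(102.6) = 1492
  B: 0 + 2(43.38) = 86.76
  D: 0 + 2(102.6) = 205.3
Total out = 2064 mol; y_D = 205.3 / 2064 = 0.09943.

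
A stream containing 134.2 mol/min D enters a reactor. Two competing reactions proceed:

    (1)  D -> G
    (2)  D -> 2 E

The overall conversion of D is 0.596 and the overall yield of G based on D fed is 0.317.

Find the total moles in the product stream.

172 mol/min

Yield of G: 1ξ₁ / 134.2 = 0.317 → ξ₁ = 42.54 mol/min.
Conversion of D: 1ξ₁ + 1ξ₂ = 0.596 × 134.2 = 79.98 → ξ₂ = 37.44 mol/min.
Outlet amounts (n = n₀ + Σ ν·ξ):
  D: 134.2 − 1(42.54) − 1(37.44) = 54.22
  G: 0 + 1(42.54) = 42.54
  E: 0 + 2(37.44) = 74.88
Total out = 54.22 + 42.54 + 74.88 = 171.6 mol/min.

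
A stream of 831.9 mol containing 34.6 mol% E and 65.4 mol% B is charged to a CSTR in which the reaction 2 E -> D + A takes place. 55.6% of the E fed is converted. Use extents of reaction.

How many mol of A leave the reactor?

E reacted = 0.556 × 287.8 = 160 mol; ν_E = −2, so ξ = 160/2 = 80.02 mol.
Outlet amounts (n = n₀ + ν ξ):
  E: 287.8 − 2(80.02) = 127.8
  D: 0 + 1(80.02) = 80.02
  A: 0 + 1(80.02) = 80.02
  B: 544.1 (inert)

80 mol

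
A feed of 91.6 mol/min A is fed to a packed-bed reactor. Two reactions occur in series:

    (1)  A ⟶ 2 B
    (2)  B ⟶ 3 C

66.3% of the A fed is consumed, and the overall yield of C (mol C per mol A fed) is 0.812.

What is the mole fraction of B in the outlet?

Conversion of A: A consumed = 1ξ₁ = 0.663 × 91.6 → ξ₁ = 60.73 mol/min.
Yield of C: 3ξ₂ / 91.6 = 0.812 → ξ₂ = 24.79 mol/min.
Outlet amounts (n = n₀ + Σ ν·ξ):
  A: 91.6 − 1(60.73) = 30.87
  B: 0 + 2(60.73) − 1(24.79) = 96.67
  C: 0 + 3(24.79) = 74.38
Total out = 201.9 mol/min; y_B = 96.67 / 201.9 = 0.4788.

0.479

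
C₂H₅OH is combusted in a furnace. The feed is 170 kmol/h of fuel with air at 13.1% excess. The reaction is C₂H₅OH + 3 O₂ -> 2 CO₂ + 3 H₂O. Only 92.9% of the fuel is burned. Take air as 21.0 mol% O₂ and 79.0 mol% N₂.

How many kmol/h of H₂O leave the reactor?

Stoichiometric O₂ = 3 × 170 = 510 kmol/h; O₂ fed = 510 × 1.131 = 576.8 kmol/h.
N₂ fed = 576.8 × 79/21 = 2170 kmol/h.
Fuel reacted = 0.929 × 170 → ξ = 157.9 kmol/h.
Outlet (n = n₀ + ν ξ):
  C₂H₅OH: 170 − 1(157.9) = 12.07
  O₂: 576.8 − 3(157.9) = 103
  N₂: 2170 (inert)
  CO₂: 0 + 2(157.9) = 315.9
  H₂O: 0 + 3(157.9) = 473.8

474 kmol/h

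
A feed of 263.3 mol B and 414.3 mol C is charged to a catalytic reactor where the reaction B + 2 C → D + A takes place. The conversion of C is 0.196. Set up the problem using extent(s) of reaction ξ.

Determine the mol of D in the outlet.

C reacted = 0.196 × 414.3 = 81.2 mol; ν_C = −2, so ξ = 81.2/2 = 40.6 mol.
Outlet amounts (n = n₀ + ν ξ):
  B: 263.3 − 1(40.6) = 222.7
  C: 414.3 − 2(40.6) = 333.1
  D: 0 + 1(40.6) = 40.6
  A: 0 + 1(40.6) = 40.6

40.6 mol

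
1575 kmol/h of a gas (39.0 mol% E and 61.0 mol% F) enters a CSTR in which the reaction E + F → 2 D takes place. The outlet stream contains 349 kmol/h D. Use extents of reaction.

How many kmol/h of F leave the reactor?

For D: n = n₀ + 2ξ → 349 = 0 + 2ξ, giving ξ = 174.5 kmol/h.
Outlet amounts (n = n₀ + ν ξ):
  E: 614.2 − 1(174.5) = 439.8
  F: 960.8 − 1(174.5) = 786.2
  D: 0 + 2(174.5) = 349

786 kmol/h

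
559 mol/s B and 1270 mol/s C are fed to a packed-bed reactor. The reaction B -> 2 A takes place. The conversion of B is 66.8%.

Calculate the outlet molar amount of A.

747 mol/s

B reacted = 0.668 × 559 = 373.4 mol/s; ν_B = −1, so ξ = 373.4/1 = 373.4 mol/s.
Outlet amounts (n = n₀ + ν ξ):
  B: 559 − 1(373.4) = 185.6
  A: 0 + 2(373.4) = 746.8
  C: 1270 (inert)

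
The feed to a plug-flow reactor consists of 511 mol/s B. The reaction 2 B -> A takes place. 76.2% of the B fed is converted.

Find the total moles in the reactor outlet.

B reacted = 0.762 × 511 = 389.4 mol/s; ν_B = −2, so ξ = 389.4/2 = 194.7 mol/s.
Outlet amounts (n = n₀ + ν ξ):
  B: 511 − 2(194.7) = 121.6
  A: 0 + 1(194.7) = 194.7
Total out = 121.6 + 194.7 = 316.3 mol/s.

316 mol/s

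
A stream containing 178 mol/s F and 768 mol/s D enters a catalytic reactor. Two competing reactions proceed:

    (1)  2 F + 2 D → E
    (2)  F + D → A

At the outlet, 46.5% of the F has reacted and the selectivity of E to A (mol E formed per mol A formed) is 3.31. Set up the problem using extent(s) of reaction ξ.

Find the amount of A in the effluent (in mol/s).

10.9 mol/s

Conversion of F: F consumed = 0.465 × 178 = 82.77 mol/s = 2ξ₁ + 1ξ₂.
Selectivity: 1ξ₁ / (1ξ₂) = 3.31 → ξ₁ = 3.31 ξ₂.
Substitute: (2·3.31 + 1) ξ₂ = 82.77 → ξ₂ = 10.86 mol/s, ξ₁ = 35.95 mol/s.
Outlet amounts (n = n₀ + Σ ν·ξ):
  F: 178 − 2(35.95) − 1(10.86) = 95.23
  D: 768 − 2(35.95) − 1(10.86) = 685.2
  E: 0 + 1(35.95) = 35.95
  A: 0 + 1(10.86) = 10.86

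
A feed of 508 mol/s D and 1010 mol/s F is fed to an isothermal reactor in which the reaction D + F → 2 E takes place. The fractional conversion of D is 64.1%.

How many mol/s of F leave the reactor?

D reacted = 0.641 × 508 = 325.6 mol/s; ν_D = −1, so ξ = 325.6/1 = 325.6 mol/s.
Outlet amounts (n = n₀ + ν ξ):
  D: 508 − 1(325.6) = 182.4
  F: 1010 − 1(325.6) = 684.4
  E: 0 + 2(325.6) = 651.3

684 mol/s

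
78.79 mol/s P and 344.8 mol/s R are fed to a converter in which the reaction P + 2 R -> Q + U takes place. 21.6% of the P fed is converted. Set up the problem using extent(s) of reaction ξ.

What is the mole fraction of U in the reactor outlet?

0.0419

P reacted = 0.216 × 78.79 = 17.02 mol/s; ν_P = −1, so ξ = 17.02/1 = 17.02 mol/s.
Outlet amounts (n = n₀ + ν ξ):
  P: 78.79 − 1(17.02) = 61.77
  R: 344.8 − 2(17.02) = 310.8
  Q: 0 + 1(17.02) = 17.02
  U: 0 + 1(17.02) = 17.02
Total out = 406.6 mol/s; y_U = 17.02 / 406.6 = 0.04186.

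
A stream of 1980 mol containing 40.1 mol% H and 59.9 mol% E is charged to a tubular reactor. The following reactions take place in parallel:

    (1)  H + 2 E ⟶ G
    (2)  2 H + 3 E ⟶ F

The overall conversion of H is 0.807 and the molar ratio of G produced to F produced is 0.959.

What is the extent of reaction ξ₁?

ξ₁ = 208 mol

Conversion of H: H consumed = 0.807 × 794 = 640.7 mol = 1ξ₁ + 2ξ₂.
Selectivity: 1ξ₁ / (1ξ₂) = 0.959 → ξ₁ = 0.959 ξ₂.
Substitute: (1·0.959 + 2) ξ₂ = 640.7 → ξ₂ = 216.5 mol, ξ₁ = 207.7 mol.
Outlet amounts (n = n₀ + Σ ν·ξ):
  H: 794 − 1(207.7) − 2(216.5) = 153.2
  E: 1186 − 2(207.7) − 3(216.5) = 121.1
  G: 0 + 1(207.7) = 207.7
  F: 0 + 1(216.5) = 216.5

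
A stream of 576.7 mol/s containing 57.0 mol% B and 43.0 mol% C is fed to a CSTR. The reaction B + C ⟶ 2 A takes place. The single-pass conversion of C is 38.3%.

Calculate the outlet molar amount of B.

C reacted = 0.383 × 248 = 94.98 mol/s; ν_C = −1, so ξ = 94.98/1 = 94.98 mol/s.
Outlet amounts (n = n₀ + ν ξ):
  B: 328.7 − 1(94.98) = 233.7
  C: 248 − 1(94.98) = 153
  A: 0 + 2(94.98) = 190

234 mol/s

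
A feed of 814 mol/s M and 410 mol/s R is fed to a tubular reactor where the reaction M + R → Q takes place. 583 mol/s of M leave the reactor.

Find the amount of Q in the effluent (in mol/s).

231 mol/s

For M: n = n₀ − 1ξ → 583 = 814 − 1ξ, giving ξ = 231 mol/s.
Outlet amounts (n = n₀ + ν ξ):
  M: 814 − 1(231) = 583
  R: 410 − 1(231) = 179
  Q: 0 + 1(231) = 231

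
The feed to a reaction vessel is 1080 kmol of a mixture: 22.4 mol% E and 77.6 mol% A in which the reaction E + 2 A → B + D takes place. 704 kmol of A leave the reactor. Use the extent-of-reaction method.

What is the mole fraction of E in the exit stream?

0.173

For A: n = n₀ − 2ξ → 704 = 838.1 − 2ξ, giving ξ = 67.04 kmol.
Outlet amounts (n = n₀ + ν ξ):
  E: 241.9 − 1(67.04) = 174.9
  A: 838.1 − 2(67.04) = 704
  B: 0 + 1(67.04) = 67.04
  D: 0 + 1(67.04) = 67.04
Total out = 1013 kmol; y_E = 174.9 / 1013 = 0.1726.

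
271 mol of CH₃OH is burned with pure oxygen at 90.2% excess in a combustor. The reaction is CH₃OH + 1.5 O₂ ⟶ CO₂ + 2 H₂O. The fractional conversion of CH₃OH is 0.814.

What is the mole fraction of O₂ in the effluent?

Stoichiometric O₂ = 1.5 × 271 = 406.5 mol; O₂ fed = 406.5 × 1.902 = 773.2 mol.
Fuel reacted = 0.814 × 271 → ξ = 220.6 mol.
Outlet (n = n₀ + ν ξ):
  CH₃OH: 271 − 1(220.6) = 50.41
  O₂: 773.2 − 1.5(220.6) = 442.3
  CO₂: 0 + 1(220.6) = 220.6
  H₂O: 0 + 2(220.6) = 441.2
Total out = 1154 mol; y_O₂ = 442.3 / 1154 = 0.3831.

0.383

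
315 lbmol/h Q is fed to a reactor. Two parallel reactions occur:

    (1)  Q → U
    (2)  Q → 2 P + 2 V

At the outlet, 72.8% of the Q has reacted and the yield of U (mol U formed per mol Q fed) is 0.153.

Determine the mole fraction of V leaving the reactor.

Yield of U: 1ξ₁ / 315 = 0.153 → ξ₁ = 48.2 lbmol/h.
Conversion of Q: 1ξ₁ + 1ξ₂ = 0.728 × 315 = 229.3 → ξ₂ = 181.1 lbmol/h.
Outlet amounts (n = n₀ + Σ ν·ξ):
  Q: 315 − 1(48.2) − 1(181.1) = 85.68
  U: 0 + 1(48.2) = 48.2
  P: 0 + 2(181.1) = 362.2
  V: 0 + 2(181.1) = 362.2
Total out = 858.4 lbmol/h; y_V = 362.2 / 858.4 = 0.422.

0.422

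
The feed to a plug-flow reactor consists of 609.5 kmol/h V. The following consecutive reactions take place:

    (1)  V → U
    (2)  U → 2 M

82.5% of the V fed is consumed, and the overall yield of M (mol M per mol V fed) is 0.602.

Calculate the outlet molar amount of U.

Conversion of V: V consumed = 1ξ₁ = 0.825 × 609.5 → ξ₁ = 502.8 kmol/h.
Yield of M: 2ξ₂ / 609.5 = 0.602 → ξ₂ = 183.5 kmol/h.
Outlet amounts (n = n₀ + Σ ν·ξ):
  V: 609.5 − 1(502.8) = 106.7
  U: 0 + 1(502.8) − 1(183.5) = 319.4
  M: 0 + 2(183.5) = 366.9

319 kmol/h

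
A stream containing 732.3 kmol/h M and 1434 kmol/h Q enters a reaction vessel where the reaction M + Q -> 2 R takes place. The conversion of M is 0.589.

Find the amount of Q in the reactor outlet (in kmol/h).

1000 kmol/h

M reacted = 0.589 × 732.3 = 431.3 kmol/h; ν_M = −1, so ξ = 431.3/1 = 431.3 kmol/h.
Outlet amounts (n = n₀ + ν ξ):
  M: 732.3 − 1(431.3) = 301
  Q: 1434 − 1(431.3) = 1003
  R: 0 + 2(431.3) = 862.6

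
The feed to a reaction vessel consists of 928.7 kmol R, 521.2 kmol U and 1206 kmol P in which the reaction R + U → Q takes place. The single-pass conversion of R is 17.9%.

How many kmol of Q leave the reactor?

R reacted = 0.179 × 928.7 = 166.2 kmol; ν_R = −1, so ξ = 166.2/1 = 166.2 kmol.
Outlet amounts (n = n₀ + ν ξ):
  R: 928.7 − 1(166.2) = 762.5
  U: 521.2 − 1(166.2) = 355
  Q: 0 + 1(166.2) = 166.2
  P: 1206 (inert)

166 kmol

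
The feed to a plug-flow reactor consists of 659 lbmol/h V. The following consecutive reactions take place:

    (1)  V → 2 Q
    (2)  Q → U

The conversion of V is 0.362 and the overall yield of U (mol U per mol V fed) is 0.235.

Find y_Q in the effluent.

0.359

Conversion of V: V consumed = 1ξ₁ = 0.362 × 659 → ξ₁ = 238.6 lbmol/h.
Yield of U: 1ξ₂ / 659 = 0.235 → ξ₂ = 154.9 lbmol/h.
Outlet amounts (n = n₀ + Σ ν·ξ):
  V: 659 − 1(238.6) = 420.4
  Q: 0 + 2(238.6) − 1(154.9) = 322.3
  U: 0 + 1(154.9) = 154.9
Total out = 897.6 lbmol/h; y_Q = 322.3 / 897.6 = 0.359.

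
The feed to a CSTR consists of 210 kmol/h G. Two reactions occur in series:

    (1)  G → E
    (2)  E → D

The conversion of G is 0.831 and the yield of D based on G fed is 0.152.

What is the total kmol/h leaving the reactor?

Conversion of G: G consumed = 1ξ₁ = 0.831 × 210 → ξ₁ = 174.5 kmol/h.
Yield of D: 1ξ₂ / 210 = 0.152 → ξ₂ = 31.92 kmol/h.
Outlet amounts (n = n₀ + Σ ν·ξ):
  G: 210 − 1(174.5) = 35.49
  E: 0 + 1(174.5) − 1(31.92) = 142.6
  D: 0 + 1(31.92) = 31.92
Total out = 35.49 + 142.6 + 31.92 = 210 kmol/h.

210 kmol/h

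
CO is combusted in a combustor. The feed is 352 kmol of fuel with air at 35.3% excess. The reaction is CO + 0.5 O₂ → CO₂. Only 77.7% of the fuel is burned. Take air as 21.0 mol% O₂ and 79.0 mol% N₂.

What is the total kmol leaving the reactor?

Stoichiometric O₂ = 0.5 × 352 = 176 kmol; O₂ fed = 176 × 1.353 = 238.1 kmol.
N₂ fed = 238.1 × 79/21 = 895.8 kmol.
Fuel reacted = 0.777 × 352 → ξ = 273.5 kmol.
Outlet (n = n₀ + ν ξ):
  CO: 352 − 1(273.5) = 78.5
  O₂: 238.1 − 0.5(273.5) = 101.4
  N₂: 895.8 (inert)
  CO₂: 0 + 1(273.5) = 273.5
Total out = 78.5 + 101.4 + 895.8 + 273.5 = 1349 kmol.

1350 kmol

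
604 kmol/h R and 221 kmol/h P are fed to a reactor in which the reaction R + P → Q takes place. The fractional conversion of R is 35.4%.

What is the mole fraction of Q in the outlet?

0.35

R reacted = 0.354 × 604 = 213.8 kmol/h; ν_R = −1, so ξ = 213.8/1 = 213.8 kmol/h.
Outlet amounts (n = n₀ + ν ξ):
  R: 604 − 1(213.8) = 390.2
  P: 221 − 1(213.8) = 7.184
  Q: 0 + 1(213.8) = 213.8
Total out = 611.2 kmol/h; y_Q = 213.8 / 611.2 = 0.3498.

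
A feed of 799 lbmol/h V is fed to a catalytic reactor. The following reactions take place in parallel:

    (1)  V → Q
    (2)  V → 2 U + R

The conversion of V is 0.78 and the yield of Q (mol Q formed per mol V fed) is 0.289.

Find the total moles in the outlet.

1580 lbmol/h

Yield of Q: 1ξ₁ / 799 = 0.289 → ξ₁ = 230.9 lbmol/h.
Conversion of V: 1ξ₁ + 1ξ₂ = 0.78 × 799 = 623.2 → ξ₂ = 392.3 lbmol/h.
Outlet amounts (n = n₀ + Σ ν·ξ):
  V: 799 − 1(230.9) − 1(392.3) = 175.8
  Q: 0 + 1(230.9) = 230.9
  U: 0 + 2(392.3) = 784.6
  R: 0 + 1(392.3) = 392.3
Total out = 175.8 + 230.9 + 784.6 + 392.3 = 1584 lbmol/h.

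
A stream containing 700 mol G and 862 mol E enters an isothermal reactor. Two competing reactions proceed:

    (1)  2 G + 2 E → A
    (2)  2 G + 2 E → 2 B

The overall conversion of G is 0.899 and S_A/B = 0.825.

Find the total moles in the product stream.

737 mol

Conversion of G: G consumed = 0.899 × 700 = 629.3 mol = 2ξ₁ + 2ξ₂.
Selectivity: 1ξ₁ / (2ξ₂) = 0.825 → ξ₁ = 1.65 ξ₂.
Substitute: (2·1.65 + 2) ξ₂ = 629.3 → ξ₂ = 118.7 mol, ξ₁ = 195.9 mol.
Outlet amounts (n = n₀ + Σ ν·ξ):
  G: 700 − 2(195.9) − 2(118.7) = 70.7
  E: 862 − 2(195.9) − 2(118.7) = 232.7
  A: 0 + 1(195.9) = 195.9
  B: 0 + 2(118.7) = 237.5
Total out = 70.7 + 232.7 + 195.9 + 237.5 = 736.8 mol.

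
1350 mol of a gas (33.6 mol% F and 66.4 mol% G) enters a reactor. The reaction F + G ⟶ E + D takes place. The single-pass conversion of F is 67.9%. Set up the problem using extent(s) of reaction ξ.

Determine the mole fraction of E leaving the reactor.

0.228

F reacted = 0.679 × 453.6 = 308 mol; ν_F = −1, so ξ = 308/1 = 308 mol.
Outlet amounts (n = n₀ + ν ξ):
  F: 453.6 − 1(308) = 145.6
  G: 896.4 − 1(308) = 588.4
  E: 0 + 1(308) = 308
  D: 0 + 1(308) = 308
Total out = 1350 mol; y_E = 308 / 1350 = 0.2281.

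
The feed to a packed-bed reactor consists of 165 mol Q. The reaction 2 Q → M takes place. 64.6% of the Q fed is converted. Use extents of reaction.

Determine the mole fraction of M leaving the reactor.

0.477

Q reacted = 0.646 × 165 = 106.6 mol; ν_Q = −2, so ξ = 106.6/2 = 53.3 mol.
Outlet amounts (n = n₀ + ν ξ):
  Q: 165 − 2(53.3) = 58.41
  M: 0 + 1(53.3) = 53.3
Total out = 111.7 mol; y_M = 53.3 / 111.7 = 0.4771.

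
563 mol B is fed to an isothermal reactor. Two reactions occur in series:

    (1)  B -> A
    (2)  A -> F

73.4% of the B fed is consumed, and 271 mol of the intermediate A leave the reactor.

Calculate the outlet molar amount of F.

142 mol

Conversion of B: B consumed = 1ξ₁ = 0.734 × 563 → ξ₁ = 413.2 mol.
A balance: n_A = 0 + 1ξ₁ − 1ξ₂ = 271 → ξ₂ = (1·413.2 − 271)/1 = 142.2 mol.
Outlet amounts (n = n₀ + Σ ν·ξ):
  B: 563 − 1(413.2) = 149.8
  A: 0 + 1(413.2) − 1(142.2) = 271
  F: 0 + 1(142.2) = 142.2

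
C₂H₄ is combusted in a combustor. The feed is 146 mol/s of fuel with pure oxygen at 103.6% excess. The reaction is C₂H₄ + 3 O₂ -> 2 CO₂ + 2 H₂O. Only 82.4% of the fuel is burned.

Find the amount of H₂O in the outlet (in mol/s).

Stoichiometric O₂ = 3 × 146 = 438 mol/s; O₂ fed = 438 × 2.036 = 891.8 mol/s.
Fuel reacted = 0.824 × 146 → ξ = 120.3 mol/s.
Outlet (n = n₀ + ν ξ):
  C₂H₄: 146 − 1(120.3) = 25.7
  O₂: 891.8 − 3(120.3) = 530.9
  CO₂: 0 + 2(120.3) = 240.6
  H₂O: 0 + 2(120.3) = 240.6

241 mol/s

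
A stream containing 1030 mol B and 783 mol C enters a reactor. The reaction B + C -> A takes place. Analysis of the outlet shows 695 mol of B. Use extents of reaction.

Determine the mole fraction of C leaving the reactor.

0.303

For B: n = n₀ − 1ξ → 695 = 1030 − 1ξ, giving ξ = 335 mol.
Outlet amounts (n = n₀ + ν ξ):
  B: 1030 − 1(335) = 695
  C: 783 − 1(335) = 448
  A: 0 + 1(335) = 335
Total out = 1478 mol; y_C = 448 / 1478 = 0.3031.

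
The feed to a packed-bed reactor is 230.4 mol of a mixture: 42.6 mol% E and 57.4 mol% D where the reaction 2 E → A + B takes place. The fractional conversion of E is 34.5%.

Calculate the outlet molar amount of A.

16.9 mol

E reacted = 0.345 × 98.15 = 33.86 mol; ν_E = −2, so ξ = 33.86/2 = 16.93 mol.
Outlet amounts (n = n₀ + ν ξ):
  E: 98.15 − 2(16.93) = 64.29
  A: 0 + 1(16.93) = 16.93
  B: 0 + 1(16.93) = 16.93
  D: 132.2 (inert)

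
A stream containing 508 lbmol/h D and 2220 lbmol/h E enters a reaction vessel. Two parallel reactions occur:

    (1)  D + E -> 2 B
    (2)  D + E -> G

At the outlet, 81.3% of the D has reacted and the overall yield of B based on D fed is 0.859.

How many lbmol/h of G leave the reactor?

Yield of B: 2ξ₁ / 508 = 0.859 → ξ₁ = 218.2 lbmol/h.
Conversion of D: 1ξ₁ + 1ξ₂ = 0.813 × 508 = 413 → ξ₂ = 194.8 lbmol/h.
Outlet amounts (n = n₀ + Σ ν·ξ):
  D: 508 − 1(218.2) − 1(194.8) = 95
  E: 2220 − 1(218.2) − 1(194.8) = 1807
  B: 0 + 2(218.2) = 436.4
  G: 0 + 1(194.8) = 194.8

195 lbmol/h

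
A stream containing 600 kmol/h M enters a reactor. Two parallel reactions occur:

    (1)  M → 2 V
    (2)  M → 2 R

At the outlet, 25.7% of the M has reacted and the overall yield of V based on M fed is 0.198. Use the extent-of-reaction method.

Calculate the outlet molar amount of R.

Yield of V: 2ξ₁ / 600 = 0.198 → ξ₁ = 59.4 kmol/h.
Conversion of M: 1ξ₁ + 1ξ₂ = 0.257 × 600 = 154.2 → ξ₂ = 94.8 kmol/h.
Outlet amounts (n = n₀ + Σ ν·ξ):
  M: 600 − 1(59.4) − 1(94.8) = 445.8
  V: 0 + 2(59.4) = 118.8
  R: 0 + 2(94.8) = 189.6

190 kmol/h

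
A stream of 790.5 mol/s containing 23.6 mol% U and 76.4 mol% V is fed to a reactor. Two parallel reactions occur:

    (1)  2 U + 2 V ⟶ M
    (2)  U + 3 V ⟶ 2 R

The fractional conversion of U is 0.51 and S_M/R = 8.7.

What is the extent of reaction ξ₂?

ξ₂ = 2.66 mol/s

Conversion of U: U consumed = 0.51 × 186.6 = 95.14 mol/s = 2ξ₁ + 1ξ₂.
Selectivity: 1ξ₁ / (2ξ₂) = 8.7 → ξ₁ = 17.4 ξ₂.
Substitute: (2·17.4 + 1) ξ₂ = 95.14 → ξ₂ = 2.658 mol/s, ξ₁ = 46.24 mol/s.
Outlet amounts (n = n₀ + Σ ν·ξ):
  U: 186.6 − 2(46.24) − 1(2.658) = 91.41
  V: 603.9 − 2(46.24) − 3(2.658) = 503.5
  M: 0 + 1(46.24) = 46.24
  R: 0 + 2(2.658) = 5.315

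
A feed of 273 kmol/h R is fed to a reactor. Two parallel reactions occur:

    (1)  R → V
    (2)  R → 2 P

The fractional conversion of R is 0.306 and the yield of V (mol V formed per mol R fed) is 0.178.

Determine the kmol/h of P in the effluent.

Yield of V: 1ξ₁ / 273 = 0.178 → ξ₁ = 48.59 kmol/h.
Conversion of R: 1ξ₁ + 1ξ₂ = 0.306 × 273 = 83.54 → ξ₂ = 34.94 kmol/h.
Outlet amounts (n = n₀ + Σ ν·ξ):
  R: 273 − 1(48.59) − 1(34.94) = 189.5
  V: 0 + 1(48.59) = 48.59
  P: 0 + 2(34.94) = 69.89

69.9 kmol/h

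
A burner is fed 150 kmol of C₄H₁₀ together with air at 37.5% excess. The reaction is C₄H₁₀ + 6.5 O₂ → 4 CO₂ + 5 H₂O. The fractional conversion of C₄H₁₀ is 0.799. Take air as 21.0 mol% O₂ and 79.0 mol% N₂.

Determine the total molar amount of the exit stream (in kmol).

6710 kmol

Stoichiometric O₂ = 6.5 × 150 = 975 kmol; O₂ fed = 975 × 1.375 = 1341 kmol.
N₂ fed = 1341 × 79/21 = 5043 kmol.
Fuel reacted = 0.799 × 150 → ξ = 119.9 kmol.
Outlet (n = n₀ + ν ξ):
  C₄H₁₀: 150 − 1(119.9) = 30.15
  O₂: 1341 − 6.5(119.9) = 561.6
  N₂: 5043 (inert)
  CO₂: 0 + 4(119.9) = 479.4
  H₂O: 0 + 5(119.9) = 599.2
Total out = 30.15 + 561.6 + 5043 + 479.4 + 599.2 = 6714 kmol.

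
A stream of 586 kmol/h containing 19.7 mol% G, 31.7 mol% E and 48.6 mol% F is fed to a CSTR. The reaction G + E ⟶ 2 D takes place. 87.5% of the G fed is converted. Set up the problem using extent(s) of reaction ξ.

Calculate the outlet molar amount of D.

G reacted = 0.875 × 115.4 = 101 kmol/h; ν_G = −1, so ξ = 101/1 = 101 kmol/h.
Outlet amounts (n = n₀ + ν ξ):
  G: 115.4 − 1(101) = 14.43
  E: 185.8 − 1(101) = 84.75
  D: 0 + 2(101) = 202
  F: 284.8 (inert)

202 kmol/h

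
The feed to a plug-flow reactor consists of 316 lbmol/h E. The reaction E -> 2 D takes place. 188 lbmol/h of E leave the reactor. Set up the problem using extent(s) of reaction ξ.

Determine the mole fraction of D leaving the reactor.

For E: n = n₀ − 1ξ → 188 = 316 − 1ξ, giving ξ = 128 lbmol/h.
Outlet amounts (n = n₀ + ν ξ):
  E: 316 − 1(128) = 188
  D: 0 + 2(128) = 256
Total out = 444 lbmol/h; y_D = 256 / 444 = 0.5766.

0.577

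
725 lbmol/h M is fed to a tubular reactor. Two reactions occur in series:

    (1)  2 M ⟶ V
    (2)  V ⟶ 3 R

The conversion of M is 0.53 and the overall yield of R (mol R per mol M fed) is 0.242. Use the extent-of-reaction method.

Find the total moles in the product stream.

650 lbmol/h

Conversion of M: M consumed = 2ξ₁ = 0.53 × 725 → ξ₁ = 192.1 lbmol/h.
Yield of R: 3ξ₂ / 725 = 0.242 → ξ₂ = 58.48 lbmol/h.
Outlet amounts (n = n₀ + Σ ν·ξ):
  M: 725 − 2(192.1) = 340.8
  V: 0 + 1(192.1) − 1(58.48) = 133.6
  R: 0 + 3(58.48) = 175.4
Total out = 340.8 + 133.6 + 175.4 = 649.8 lbmol/h.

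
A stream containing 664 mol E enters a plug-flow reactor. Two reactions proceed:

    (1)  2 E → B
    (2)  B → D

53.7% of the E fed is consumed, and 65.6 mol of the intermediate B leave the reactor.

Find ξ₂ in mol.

ξ₂ = 113 mol

Conversion of E: E consumed = 2ξ₁ = 0.537 × 664 → ξ₁ = 178.3 mol.
B balance: n_B = 0 + 1ξ₁ − 1ξ₂ = 65.6 → ξ₂ = (1·178.3 − 65.6)/1 = 112.7 mol.
Outlet amounts (n = n₀ + Σ ν·ξ):
  E: 664 − 2(178.3) = 307.4
  B: 0 + 1(178.3) − 1(112.7) = 65.6
  D: 0 + 1(112.7) = 112.7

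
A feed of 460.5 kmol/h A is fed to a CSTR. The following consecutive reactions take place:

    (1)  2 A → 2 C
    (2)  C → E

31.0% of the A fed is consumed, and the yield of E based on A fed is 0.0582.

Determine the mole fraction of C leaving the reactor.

Conversion of A: A consumed = 2ξ₁ = 0.31 × 460.5 → ξ₁ = 71.38 kmol/h.
Yield of E: 1ξ₂ / 460.5 = 0.0582 → ξ₂ = 26.8 kmol/h.
Outlet amounts (n = n₀ + Σ ν·ξ):
  A: 460.5 − 2(71.38) = 317.7
  C: 0 + 2(71.38) − 1(26.8) = 116
  E: 0 + 1(26.8) = 26.8
Total out = 460.5 kmol/h; y_C = 116 / 460.5 = 0.2518.

0.252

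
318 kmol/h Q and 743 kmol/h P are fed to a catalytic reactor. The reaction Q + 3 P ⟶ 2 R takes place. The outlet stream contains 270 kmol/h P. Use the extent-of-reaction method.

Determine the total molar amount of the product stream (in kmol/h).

For P: n = n₀ − 3ξ → 270 = 743 − 3ξ, giving ξ = 157.7 kmol/h.
Outlet amounts (n = n₀ + ν ξ):
  Q: 318 − 1(157.7) = 160.3
  P: 743 − 3(157.7) = 270
  R: 0 + 2(157.7) = 315.3
Total out = 160.3 + 270 + 315.3 = 745.7 kmol/h.

746 kmol/h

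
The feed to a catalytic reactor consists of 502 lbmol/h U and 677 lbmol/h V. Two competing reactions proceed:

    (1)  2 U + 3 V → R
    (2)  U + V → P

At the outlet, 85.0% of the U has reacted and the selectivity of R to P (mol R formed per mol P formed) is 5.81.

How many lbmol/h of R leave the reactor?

Conversion of U: U consumed = 0.85 × 502 = 426.7 lbmol/h = 2ξ₁ + 1ξ₂.
Selectivity: 1ξ₁ / (1ξ₂) = 5.81 → ξ₁ = 5.81 ξ₂.
Substitute: (2·5.81 + 1) ξ₂ = 426.7 → ξ₂ = 33.81 lbmol/h, ξ₁ = 196.4 lbmol/h.
Outlet amounts (n = n₀ + Σ ν·ξ):
  U: 502 − 2(196.4) − 1(33.81) = 75.3
  V: 677 − 3(196.4) − 1(33.81) = 53.86
  R: 0 + 1(196.4) = 196.4
  P: 0 + 1(33.81) = 33.81

196 lbmol/h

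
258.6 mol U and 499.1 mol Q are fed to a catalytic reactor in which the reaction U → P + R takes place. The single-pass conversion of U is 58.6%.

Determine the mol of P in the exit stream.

U reacted = 0.586 × 258.6 = 151.5 mol; ν_U = −1, so ξ = 151.5/1 = 151.5 mol.
Outlet amounts (n = n₀ + ν ξ):
  U: 258.6 − 1(151.5) = 107.1
  P: 0 + 1(151.5) = 151.5
  R: 0 + 1(151.5) = 151.5
  Q: 499.1 (inert)

152 mol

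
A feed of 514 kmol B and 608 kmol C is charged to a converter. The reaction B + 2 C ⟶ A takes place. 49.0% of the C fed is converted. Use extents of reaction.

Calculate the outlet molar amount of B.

C reacted = 0.49 × 608 = 297.9 kmol; ν_C = −2, so ξ = 297.9/2 = 149 kmol.
Outlet amounts (n = n₀ + ν ξ):
  B: 514 − 1(149) = 365
  C: 608 − 2(149) = 310.1
  A: 0 + 1(149) = 149

365 kmol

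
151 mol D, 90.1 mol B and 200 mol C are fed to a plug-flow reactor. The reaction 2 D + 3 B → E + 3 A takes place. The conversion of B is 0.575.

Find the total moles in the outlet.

424 mol

B reacted = 0.575 × 90.1 = 51.81 mol; ν_B = −3, so ξ = 51.81/3 = 17.27 mol.
Outlet amounts (n = n₀ + ν ξ):
  D: 151 − 2(17.27) = 116.5
  B: 90.1 − 3(17.27) = 38.29
  E: 0 + 1(17.27) = 17.27
  A: 0 + 3(17.27) = 51.81
  C: 200 (inert)
Total out = 116.5 + 38.29 + 17.27 + 51.81 + 200 = 423.8 mol.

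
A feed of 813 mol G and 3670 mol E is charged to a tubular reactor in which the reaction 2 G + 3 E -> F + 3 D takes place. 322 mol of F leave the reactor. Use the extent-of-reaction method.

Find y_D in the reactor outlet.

0.232

For F: n = n₀ + 1ξ → 322 = 0 + 1ξ, giving ξ = 322 mol.
Outlet amounts (n = n₀ + ν ξ):
  G: 813 − 2(322) = 169
  E: 3670 − 3(322) = 2704
  F: 0 + 1(322) = 322
  D: 0 + 3(322) = 966
Total out = 4161 mol; y_D = 966 / 4161 = 0.2322.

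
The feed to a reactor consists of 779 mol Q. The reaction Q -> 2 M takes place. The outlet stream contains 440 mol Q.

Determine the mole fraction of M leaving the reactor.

For Q: n = n₀ − 1ξ → 440 = 779 − 1ξ, giving ξ = 339 mol.
Outlet amounts (n = n₀ + ν ξ):
  Q: 779 − 1(339) = 440
  M: 0 + 2(339) = 678
Total out = 1118 mol; y_M = 678 / 1118 = 0.6064.

0.606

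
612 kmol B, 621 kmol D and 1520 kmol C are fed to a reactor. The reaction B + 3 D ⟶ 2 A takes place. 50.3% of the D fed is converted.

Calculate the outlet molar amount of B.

D reacted = 0.503 × 621 = 312.4 kmol; ν_D = −3, so ξ = 312.4/3 = 104.1 kmol.
Outlet amounts (n = n₀ + ν ξ):
  B: 612 − 1(104.1) = 507.9
  D: 621 − 3(104.1) = 308.6
  A: 0 + 2(104.1) = 208.2
  C: 1520 (inert)

508 kmol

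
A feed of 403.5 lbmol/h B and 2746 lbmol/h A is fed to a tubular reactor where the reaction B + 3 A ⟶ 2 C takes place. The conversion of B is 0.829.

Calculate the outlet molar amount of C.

669 lbmol/h

B reacted = 0.829 × 403.5 = 334.5 lbmol/h; ν_B = −1, so ξ = 334.5/1 = 334.5 lbmol/h.
Outlet amounts (n = n₀ + ν ξ):
  B: 403.5 − 1(334.5) = 69
  A: 2746 − 3(334.5) = 1742
  C: 0 + 2(334.5) = 669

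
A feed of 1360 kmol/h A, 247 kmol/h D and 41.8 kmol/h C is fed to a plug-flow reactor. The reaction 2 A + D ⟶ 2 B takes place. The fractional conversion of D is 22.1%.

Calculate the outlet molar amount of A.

1250 kmol/h

D reacted = 0.221 × 247 = 54.59 kmol/h; ν_D = −1, so ξ = 54.59/1 = 54.59 kmol/h.
Outlet amounts (n = n₀ + ν ξ):
  A: 1360 − 2(54.59) = 1251
  D: 247 − 1(54.59) = 192.4
  B: 0 + 2(54.59) = 109.2
  C: 41.8 (inert)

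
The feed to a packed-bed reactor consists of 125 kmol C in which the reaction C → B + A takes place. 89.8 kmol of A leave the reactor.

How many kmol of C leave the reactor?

For A: n = n₀ + 1ξ → 89.8 = 0 + 1ξ, giving ξ = 89.8 kmol.
Outlet amounts (n = n₀ + ν ξ):
  C: 125 − 1(89.8) = 35.2
  B: 0 + 1(89.8) = 89.8
  A: 0 + 1(89.8) = 89.8

35.2 kmol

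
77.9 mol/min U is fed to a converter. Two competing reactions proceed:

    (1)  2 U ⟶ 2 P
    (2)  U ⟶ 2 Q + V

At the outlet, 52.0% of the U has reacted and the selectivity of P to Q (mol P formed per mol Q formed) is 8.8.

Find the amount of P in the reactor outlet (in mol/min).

38.3 mol/min

Conversion of U: U consumed = 0.52 × 77.9 = 40.51 mol/min = 2ξ₁ + 1ξ₂.
Selectivity: 2ξ₁ / (2ξ₂) = 8.8 → ξ₁ = 8.8 ξ₂.
Substitute: (2·8.8 + 1) ξ₂ = 40.51 → ξ₂ = 2.178 mol/min, ξ₁ = 19.17 mol/min.
Outlet amounts (n = n₀ + Σ ν·ξ):
  U: 77.9 − 2(19.17) − 1(2.178) = 37.39
  P: 0 + 2(19.17) = 38.33
  Q: 0 + 2(2.178) = 4.356
  V: 0 + 1(2.178) = 2.178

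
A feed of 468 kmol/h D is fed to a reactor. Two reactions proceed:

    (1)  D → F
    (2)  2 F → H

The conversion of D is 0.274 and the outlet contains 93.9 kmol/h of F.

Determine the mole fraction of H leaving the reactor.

0.0381

Conversion of D: D consumed = 1ξ₁ = 0.274 × 468 → ξ₁ = 128.2 kmol/h.
F balance: n_F = 0 + 1ξ₁ − 2ξ₂ = 93.9 → ξ₂ = (1·128.2 − 93.9)/2 = 17.17 kmol/h.
Outlet amounts (n = n₀ + Σ ν·ξ):
  D: 468 − 1(128.2) = 339.8
  F: 0 + 1(128.2) − 2(17.17) = 93.9
  H: 0 + 1(17.17) = 17.17
Total out = 450.8 kmol/h; y_H = 17.17 / 450.8 = 0.03808.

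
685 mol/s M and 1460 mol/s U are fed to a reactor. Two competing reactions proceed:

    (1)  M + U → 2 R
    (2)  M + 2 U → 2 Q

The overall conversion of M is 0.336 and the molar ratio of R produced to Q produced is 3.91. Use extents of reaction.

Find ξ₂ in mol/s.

Conversion of M: M consumed = 0.336 × 685 = 230.2 mol/s = 1ξ₁ + 1ξ₂.
Selectivity: 2ξ₁ / (2ξ₂) = 3.91 → ξ₁ = 3.91 ξ₂.
Substitute: (1·3.91 + 1) ξ₂ = 230.2 → ξ₂ = 46.88 mol/s, ξ₁ = 183.3 mol/s.
Outlet amounts (n = n₀ + Σ ν·ξ):
  M: 685 − 1(183.3) − 1(46.88) = 454.8
  U: 1460 − 1(183.3) − 2(46.88) = 1183
  R: 0 + 2(183.3) = 366.6
  Q: 0 + 2(46.88) = 93.75

ξ₂ = 46.9 mol/s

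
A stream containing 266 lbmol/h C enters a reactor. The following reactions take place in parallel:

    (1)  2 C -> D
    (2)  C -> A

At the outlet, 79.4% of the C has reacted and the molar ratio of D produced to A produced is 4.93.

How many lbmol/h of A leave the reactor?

Conversion of C: C consumed = 0.794 × 266 = 211.2 lbmol/h = 2ξ₁ + 1ξ₂.
Selectivity: 1ξ₁ / (1ξ₂) = 4.93 → ξ₁ = 4.93 ξ₂.
Substitute: (2·4.93 + 1) ξ₂ = 211.2 → ξ₂ = 19.45 lbmol/h, ξ₁ = 95.88 lbmol/h.
Outlet amounts (n = n₀ + Σ ν·ξ):
  C: 266 − 2(95.88) − 1(19.45) = 54.8
  D: 0 + 1(95.88) = 95.88
  A: 0 + 1(19.45) = 19.45

19.4 lbmol/h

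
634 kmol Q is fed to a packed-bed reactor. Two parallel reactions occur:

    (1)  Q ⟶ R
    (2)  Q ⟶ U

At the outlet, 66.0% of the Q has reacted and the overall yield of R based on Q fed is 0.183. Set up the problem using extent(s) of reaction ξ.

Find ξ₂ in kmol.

Yield of R: 1ξ₁ / 634 = 0.183 → ξ₁ = 116 kmol.
Conversion of Q: 1ξ₁ + 1ξ₂ = 0.66 × 634 = 418.4 → ξ₂ = 302.4 kmol.
Outlet amounts (n = n₀ + Σ ν·ξ):
  Q: 634 − 1(116) − 1(302.4) = 215.6
  R: 0 + 1(116) = 116
  U: 0 + 1(302.4) = 302.4

ξ₂ = 302 kmol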